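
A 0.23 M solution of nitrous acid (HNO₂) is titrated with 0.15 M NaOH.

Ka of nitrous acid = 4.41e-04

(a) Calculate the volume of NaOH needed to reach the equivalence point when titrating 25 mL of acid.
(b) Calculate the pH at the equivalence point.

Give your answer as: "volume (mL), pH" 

moles acid = 0.23 × 25/1000 = 0.00575 mol; V_base = moles/0.15 × 1000 = 38.3 mL. At equivalence only the conjugate base is present: [A⁻] = 0.00575/0.063 = 9.0789e-02 M. Kb = Kw/Ka = 2.27e-11; [OH⁻] = √(Kb × [A⁻]) = 1.4348e-06; pOH = 5.84; pH = 14 - pOH = 8.16.

V = 38.3 mL, pH = 8.16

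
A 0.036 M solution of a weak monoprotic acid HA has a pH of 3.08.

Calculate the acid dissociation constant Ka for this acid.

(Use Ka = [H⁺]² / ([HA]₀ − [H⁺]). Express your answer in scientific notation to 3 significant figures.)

[H⁺] = 10^(−pH) = 10^(−3.08) = 8.318e-04 M. For HA ⇌ H⁺ + A⁻, Ka = [H⁺][A⁻]/[HA] = [H⁺]² / ([HA]₀ − [H⁺]) = (8.318e-04)² / (0.036 − 8.318e-04) = 1.97e-05.

K_a = 1.97e-05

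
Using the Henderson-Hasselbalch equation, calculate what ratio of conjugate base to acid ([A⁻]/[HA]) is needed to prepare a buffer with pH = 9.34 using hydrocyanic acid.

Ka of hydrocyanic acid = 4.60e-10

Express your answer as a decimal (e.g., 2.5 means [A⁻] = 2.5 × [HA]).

pKa = -log(4.60e-10) = 9.3372. pH = pKa + log([A⁻]/[HA]), so log([A⁻]/[HA]) = pH − pKa = 9.34 − 9.3372 = 0.0028. [A⁻]/[HA] = 10^(0.0028) = 1.01

[A⁻]/[HA] = 1.01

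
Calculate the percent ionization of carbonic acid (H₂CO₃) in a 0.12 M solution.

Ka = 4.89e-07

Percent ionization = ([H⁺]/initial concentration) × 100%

Using Ka equilibrium: x² + Ka×x - Ka×C = 0. Solving: [H⁺] = 2.4200e-04. Percent = (2.4200e-04/0.12) × 100

Percent ionization = 0.202%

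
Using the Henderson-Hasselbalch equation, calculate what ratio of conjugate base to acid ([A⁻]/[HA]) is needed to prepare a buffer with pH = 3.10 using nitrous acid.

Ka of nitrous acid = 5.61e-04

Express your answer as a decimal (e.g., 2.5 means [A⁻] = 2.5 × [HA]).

pKa = -log(5.61e-04) = 3.2510. pH = pKa + log([A⁻]/[HA]), so log([A⁻]/[HA]) = pH − pKa = 3.10 − 3.2510 = -0.1510. [A⁻]/[HA] = 10^(-0.1510) = 0.706

[A⁻]/[HA] = 0.706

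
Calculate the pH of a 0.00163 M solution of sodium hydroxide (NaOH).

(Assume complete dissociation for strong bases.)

[OH⁻] = 0.00163 M for strong base. pOH = -log[OH⁻] = 2.79, pH = 14 - pOH

pH = 11.21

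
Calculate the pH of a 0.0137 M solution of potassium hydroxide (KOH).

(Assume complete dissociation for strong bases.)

[OH⁻] = 0.0137 M for strong base. pOH = -log[OH⁻] = 1.86, pH = 14 - pOH

pH = 12.14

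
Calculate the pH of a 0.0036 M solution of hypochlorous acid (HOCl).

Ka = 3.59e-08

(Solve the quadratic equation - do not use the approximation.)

x² + Ka×x - Ka×C = 0. Using quadratic formula: [H⁺] = 1.1350e-05

pH = 4.94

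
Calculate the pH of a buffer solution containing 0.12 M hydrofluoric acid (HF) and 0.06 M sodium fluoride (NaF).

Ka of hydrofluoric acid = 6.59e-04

pKa = -log(6.59e-04) = 3.18. pH = pKa + log([A⁻]/[HA]) = 3.18 + log(0.06/0.12)

pH = 2.88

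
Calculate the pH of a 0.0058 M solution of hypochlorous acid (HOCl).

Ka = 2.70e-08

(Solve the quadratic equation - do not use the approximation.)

x² + Ka×x - Ka×C = 0. Using quadratic formula: [H⁺] = 1.2500e-05

pH = 4.90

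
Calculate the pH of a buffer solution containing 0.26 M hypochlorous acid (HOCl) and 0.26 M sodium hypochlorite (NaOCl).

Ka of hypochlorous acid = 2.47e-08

pKa = -log(2.47e-08) = 7.61. pH = pKa + log([A⁻]/[HA]) = 7.61 + log(0.26/0.26)

pH = 7.61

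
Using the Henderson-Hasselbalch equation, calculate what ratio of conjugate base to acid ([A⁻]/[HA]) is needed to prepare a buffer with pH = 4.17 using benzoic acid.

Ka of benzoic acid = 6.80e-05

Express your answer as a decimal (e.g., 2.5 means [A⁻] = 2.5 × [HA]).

pKa = -log(6.80e-05) = 4.1675. pH = pKa + log([A⁻]/[HA]), so log([A⁻]/[HA]) = pH − pKa = 4.17 − 4.1675 = 0.0025. [A⁻]/[HA] = 10^(0.0025) = 1.01

[A⁻]/[HA] = 1.01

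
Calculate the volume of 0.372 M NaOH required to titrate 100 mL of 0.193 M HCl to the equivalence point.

At equivalence: moles acid = moles base. moles HCl = 0.193 × 100/1000 = 0.0193 mol. V_base = moles / 0.372 × 1000 = 51.9 mL.

V_{base} = 51.9 mL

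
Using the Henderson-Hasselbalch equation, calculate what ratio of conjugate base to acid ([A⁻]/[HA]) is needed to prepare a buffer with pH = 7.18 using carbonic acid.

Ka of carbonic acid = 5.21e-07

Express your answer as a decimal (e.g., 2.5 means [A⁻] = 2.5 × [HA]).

pKa = -log(5.21e-07) = 6.2832. pH = pKa + log([A⁻]/[HA]), so log([A⁻]/[HA]) = pH − pKa = 7.18 − 6.2832 = 0.8968. [A⁻]/[HA] = 10^(0.8968) = 7.89

[A⁻]/[HA] = 7.89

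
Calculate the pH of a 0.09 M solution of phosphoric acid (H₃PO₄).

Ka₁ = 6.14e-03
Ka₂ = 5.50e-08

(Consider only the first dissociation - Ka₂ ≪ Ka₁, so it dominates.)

First dissociation dominates. From Ka₁ = [H⁺][HA⁻]/[H₂A], x² + Ka₁·x − Ka₁·C = 0 with C = 0.09 M and Ka₁ = 6.14e-03. Solving: [H⁺] = (−Ka₁ + √(Ka₁² + 4·Ka₁·C)) / 2 = 2.0637e-02 M. pH = -log(2.0637e-02) = 1.69.

pH = 1.69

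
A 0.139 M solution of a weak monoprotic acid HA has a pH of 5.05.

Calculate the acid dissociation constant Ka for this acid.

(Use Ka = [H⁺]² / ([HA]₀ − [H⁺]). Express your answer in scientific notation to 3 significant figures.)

[H⁺] = 10^(−pH) = 10^(−5.05) = 8.913e-06 M. For HA ⇌ H⁺ + A⁻, Ka = [H⁺][A⁻]/[HA] = [H⁺]² / ([HA]₀ − [H⁺]) = (8.913e-06)² / (0.139 − 8.913e-06) = 5.71e-10.

K_a = 5.71e-10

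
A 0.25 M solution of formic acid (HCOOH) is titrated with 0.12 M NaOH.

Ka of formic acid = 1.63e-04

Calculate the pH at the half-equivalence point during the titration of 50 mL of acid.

At half-equivalence [HA] = [A⁻], so Henderson-Hasselbalch gives pH = pKa = -log(1.63e-04) = 3.79.

pH = pKa = 3.79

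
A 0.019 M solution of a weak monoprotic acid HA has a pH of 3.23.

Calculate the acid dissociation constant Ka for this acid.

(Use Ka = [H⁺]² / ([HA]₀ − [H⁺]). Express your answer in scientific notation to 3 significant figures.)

[H⁺] = 10^(−pH) = 10^(−3.23) = 5.888e-04 M. For HA ⇌ H⁺ + A⁻, Ka = [H⁺][A⁻]/[HA] = [H⁺]² / ([HA]₀ − [H⁺]) = (5.888e-04)² / (0.019 − 5.888e-04) = 1.88e-05.

K_a = 1.88e-05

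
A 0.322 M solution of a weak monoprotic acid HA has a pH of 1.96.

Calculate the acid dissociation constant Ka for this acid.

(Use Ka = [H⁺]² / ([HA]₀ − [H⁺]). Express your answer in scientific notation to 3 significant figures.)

[H⁺] = 10^(−pH) = 10^(−1.96) = 1.096e-02 M. For HA ⇌ H⁺ + A⁻, Ka = [H⁺][A⁻]/[HA] = [H⁺]² / ([HA]₀ − [H⁺]) = (1.096e-02)² / (0.322 − 1.096e-02) = 3.87e-04.

K_a = 3.87e-04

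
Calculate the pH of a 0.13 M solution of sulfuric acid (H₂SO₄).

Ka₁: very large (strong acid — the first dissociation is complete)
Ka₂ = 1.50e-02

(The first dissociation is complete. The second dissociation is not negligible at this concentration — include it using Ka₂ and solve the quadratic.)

First dissociation is complete: [H⁺]₀ = [HSO₄⁻]₀ = C = 0.13 M. Second dissociation HSO₄⁻ ⇌ H⁺ + SO₄²⁻: let x = [SO₄²⁻]. Ka₂ = (C + x)·x / (C − x) = 1.50e-02 → x² + (C + Ka₂)·x − Ka₂·C = 0 → x² + 0.14500·x − 1.950e-03 = 0. x = (−0.14500 + √(0.14500² + 4 × 1.950e-03)) / 2 = 1.2390e-02 M. [H⁺] = C + x = 0.13 + 1.2390e-02 = 1.4239e-01 M. pH = -log(1.4239e-01) = 0.85.

pH = 0.85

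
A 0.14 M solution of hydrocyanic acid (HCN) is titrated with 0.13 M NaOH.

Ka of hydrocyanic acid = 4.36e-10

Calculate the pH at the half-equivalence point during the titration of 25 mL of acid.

At half-equivalence [HA] = [A⁻], so Henderson-Hasselbalch gives pH = pKa = -log(4.36e-10) = 9.36.

pH = pKa = 9.36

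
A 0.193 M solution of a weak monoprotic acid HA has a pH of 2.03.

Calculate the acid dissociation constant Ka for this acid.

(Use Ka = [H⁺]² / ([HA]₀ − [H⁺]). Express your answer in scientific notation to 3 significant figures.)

[H⁺] = 10^(−pH) = 10^(−2.03) = 9.333e-03 M. For HA ⇌ H⁺ + A⁻, Ka = [H⁺][A⁻]/[HA] = [H⁺]² / ([HA]₀ − [H⁺]) = (9.333e-03)² / (0.193 − 9.333e-03) = 4.74e-04.

K_a = 4.74e-04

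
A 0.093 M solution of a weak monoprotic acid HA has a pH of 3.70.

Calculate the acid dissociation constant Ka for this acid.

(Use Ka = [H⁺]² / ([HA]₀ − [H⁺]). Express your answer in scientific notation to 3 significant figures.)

[H⁺] = 10^(−pH) = 10^(−3.70) = 1.995e-04 M. For HA ⇌ H⁺ + A⁻, Ka = [H⁺][A⁻]/[HA] = [H⁺]² / ([HA]₀ − [H⁺]) = (1.995e-04)² / (0.093 − 1.995e-04) = 4.29e-07.

K_a = 4.29e-07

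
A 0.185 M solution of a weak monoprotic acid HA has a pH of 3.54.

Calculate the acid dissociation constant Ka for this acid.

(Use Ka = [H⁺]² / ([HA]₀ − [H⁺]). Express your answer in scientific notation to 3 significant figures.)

[H⁺] = 10^(−pH) = 10^(−3.54) = 2.884e-04 M. For HA ⇌ H⁺ + A⁻, Ka = [H⁺][A⁻]/[HA] = [H⁺]² / ([HA]₀ − [H⁺]) = (2.884e-04)² / (0.185 − 2.884e-04) = 4.50e-07.

K_a = 4.50e-07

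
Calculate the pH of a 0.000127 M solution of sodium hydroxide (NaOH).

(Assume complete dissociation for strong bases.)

[OH⁻] = 0.000127 M for strong base. pOH = -log[OH⁻] = 3.90, pH = 14 - pOH

pH = 10.10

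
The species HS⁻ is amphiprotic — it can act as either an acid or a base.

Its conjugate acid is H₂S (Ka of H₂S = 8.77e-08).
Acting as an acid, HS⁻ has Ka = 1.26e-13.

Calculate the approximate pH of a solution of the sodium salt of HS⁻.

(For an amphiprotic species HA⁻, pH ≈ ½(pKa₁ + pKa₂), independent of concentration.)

pKa₁ = -log(8.77e-08) = 7.06; pKa₂ = -log(1.26e-13) = 12.90. For an amphiprotic species, pH ≈ ½(pKa₁ + pKa₂) = ½(7.06 + 12.90) = 9.98.

pH = 9.98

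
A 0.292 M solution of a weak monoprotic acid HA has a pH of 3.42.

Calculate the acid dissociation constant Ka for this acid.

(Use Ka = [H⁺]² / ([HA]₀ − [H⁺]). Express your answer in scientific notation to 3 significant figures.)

[H⁺] = 10^(−pH) = 10^(−3.42) = 3.802e-04 M. For HA ⇌ H⁺ + A⁻, Ka = [H⁺][A⁻]/[HA] = [H⁺]² / ([HA]₀ − [H⁺]) = (3.802e-04)² / (0.292 − 3.802e-04) = 4.96e-07.

K_a = 4.96e-07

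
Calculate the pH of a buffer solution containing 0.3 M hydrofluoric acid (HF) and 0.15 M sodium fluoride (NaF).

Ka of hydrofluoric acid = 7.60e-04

pKa = -log(7.60e-04) = 3.12. pH = pKa + log([A⁻]/[HA]) = 3.12 + log(0.15/0.3)

pH = 2.82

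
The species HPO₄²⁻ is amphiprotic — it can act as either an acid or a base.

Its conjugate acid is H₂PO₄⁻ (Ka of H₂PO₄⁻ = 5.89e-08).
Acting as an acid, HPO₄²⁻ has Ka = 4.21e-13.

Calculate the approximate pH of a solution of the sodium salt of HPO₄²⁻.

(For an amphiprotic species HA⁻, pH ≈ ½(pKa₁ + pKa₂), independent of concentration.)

pKa₁ = -log(5.89e-08) = 7.23; pKa₂ = -log(4.21e-13) = 12.38. For an amphiprotic species, pH ≈ ½(pKa₁ + pKa₂) = ½(7.23 + 12.38) = 9.80.

pH = 9.80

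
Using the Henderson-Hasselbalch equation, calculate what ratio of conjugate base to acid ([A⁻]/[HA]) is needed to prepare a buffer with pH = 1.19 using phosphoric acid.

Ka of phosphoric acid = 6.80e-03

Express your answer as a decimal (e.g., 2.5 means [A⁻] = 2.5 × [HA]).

pKa = -log(6.80e-03) = 2.1675. pH = pKa + log([A⁻]/[HA]), so log([A⁻]/[HA]) = pH − pKa = 1.19 − 2.1675 = -0.9775. [A⁻]/[HA] = 10^(-0.9775) = 0.105

[A⁻]/[HA] = 0.105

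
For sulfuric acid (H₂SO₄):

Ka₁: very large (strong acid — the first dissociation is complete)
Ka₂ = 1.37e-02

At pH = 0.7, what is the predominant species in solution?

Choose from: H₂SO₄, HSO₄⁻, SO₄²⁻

The first dissociation is complete, so H₂SO₄ itself is never the predominant species in water; pKa₂ = -log(1.37e-02) = 1.86. For a polyprotic acid the predominant species crosses at each pKa: below pKa_n the protonated form dominates, above it the deprotonated form does. At pH = 0.7, the predominant species is HSO₄⁻.

HSO₄⁻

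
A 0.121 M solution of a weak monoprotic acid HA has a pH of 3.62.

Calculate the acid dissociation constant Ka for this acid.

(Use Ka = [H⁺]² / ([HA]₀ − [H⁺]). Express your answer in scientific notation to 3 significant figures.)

[H⁺] = 10^(−pH) = 10^(−3.62) = 2.399e-04 M. For HA ⇌ H⁺ + A⁻, Ka = [H⁺][A⁻]/[HA] = [H⁺]² / ([HA]₀ − [H⁺]) = (2.399e-04)² / (0.121 − 2.399e-04) = 4.77e-07.

K_a = 4.77e-07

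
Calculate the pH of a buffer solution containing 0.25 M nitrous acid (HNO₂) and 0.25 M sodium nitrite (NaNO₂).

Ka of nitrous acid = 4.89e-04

pKa = -log(4.89e-04) = 3.31. pH = pKa + log([A⁻]/[HA]) = 3.31 + log(0.25/0.25)

pH = 3.31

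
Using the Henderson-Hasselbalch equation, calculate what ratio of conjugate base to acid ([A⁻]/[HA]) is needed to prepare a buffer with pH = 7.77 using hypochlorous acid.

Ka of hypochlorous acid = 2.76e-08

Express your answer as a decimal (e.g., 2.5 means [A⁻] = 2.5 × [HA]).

pKa = -log(2.76e-08) = 7.5591. pH = pKa + log([A⁻]/[HA]), so log([A⁻]/[HA]) = pH − pKa = 7.77 − 7.5591 = 0.2109. [A⁻]/[HA] = 10^(0.2109) = 1.63

[A⁻]/[HA] = 1.63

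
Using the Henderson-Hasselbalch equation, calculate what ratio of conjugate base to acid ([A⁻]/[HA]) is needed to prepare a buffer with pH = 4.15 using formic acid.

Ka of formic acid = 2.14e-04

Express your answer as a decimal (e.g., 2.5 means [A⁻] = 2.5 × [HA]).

pKa = -log(2.14e-04) = 3.6696. pH = pKa + log([A⁻]/[HA]), so log([A⁻]/[HA]) = pH − pKa = 4.15 − 3.6696 = 0.4804. [A⁻]/[HA] = 10^(0.4804) = 3.02

[A⁻]/[HA] = 3.02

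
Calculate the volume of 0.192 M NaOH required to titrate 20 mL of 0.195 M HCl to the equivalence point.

At equivalence: moles acid = moles base. moles HCl = 0.195 × 20/1000 = 0.0039 mol. V_base = moles / 0.192 × 1000 = 20.3 mL.

V_{base} = 20.3 mL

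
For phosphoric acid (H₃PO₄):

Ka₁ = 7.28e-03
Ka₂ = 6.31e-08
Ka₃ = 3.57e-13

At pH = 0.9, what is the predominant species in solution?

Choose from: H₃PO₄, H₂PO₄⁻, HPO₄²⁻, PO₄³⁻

pKa₁ = 2.14, pKa₂ = 7.20, pKa₃ = 12.45. For a polyprotic acid the predominant species crosses at each pKa: below pKa_n the protonated form dominates, above it the deprotonated form does. At pH = 0.9, the predominant species is H₃PO₄.

H₃PO₄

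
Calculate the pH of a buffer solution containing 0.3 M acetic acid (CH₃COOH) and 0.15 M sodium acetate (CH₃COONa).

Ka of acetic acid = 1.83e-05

pKa = -log(1.83e-05) = 4.74. pH = pKa + log([A⁻]/[HA]) = 4.74 + log(0.15/0.3)

pH = 4.44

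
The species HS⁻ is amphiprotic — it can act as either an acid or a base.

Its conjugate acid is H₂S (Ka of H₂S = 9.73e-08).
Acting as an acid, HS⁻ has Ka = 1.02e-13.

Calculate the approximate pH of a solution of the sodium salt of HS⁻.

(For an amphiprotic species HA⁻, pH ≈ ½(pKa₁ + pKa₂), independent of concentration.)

pKa₁ = -log(9.73e-08) = 7.01; pKa₂ = -log(1.02e-13) = 12.99. For an amphiprotic species, pH ≈ ½(pKa₁ + pKa₂) = ½(7.01 + 12.99) = 10.00.

pH = 10.00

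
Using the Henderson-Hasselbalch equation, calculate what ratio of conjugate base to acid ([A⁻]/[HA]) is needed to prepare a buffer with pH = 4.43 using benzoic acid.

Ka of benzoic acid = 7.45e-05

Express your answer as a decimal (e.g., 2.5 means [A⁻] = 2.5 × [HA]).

pKa = -log(7.45e-05) = 4.1278. pH = pKa + log([A⁻]/[HA]), so log([A⁻]/[HA]) = pH − pKa = 4.43 − 4.1278 = 0.3022. [A⁻]/[HA] = 10^(0.3022) = 2.01

[A⁻]/[HA] = 2.01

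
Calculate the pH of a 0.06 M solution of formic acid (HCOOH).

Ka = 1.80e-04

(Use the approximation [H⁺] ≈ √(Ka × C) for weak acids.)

[H⁺] = √(Ka × C) = √(1.80e-04 × 0.06) = 3.2863e-03. pH = -log(3.2863e-03)

pH = 2.48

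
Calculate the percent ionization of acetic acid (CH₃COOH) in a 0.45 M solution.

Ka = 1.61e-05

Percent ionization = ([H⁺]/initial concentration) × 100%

Using Ka equilibrium: x² + Ka×x - Ka×C = 0. Solving: [H⁺] = 2.6836e-03. Percent = (2.6836e-03/0.45) × 100

Percent ionization = 0.596%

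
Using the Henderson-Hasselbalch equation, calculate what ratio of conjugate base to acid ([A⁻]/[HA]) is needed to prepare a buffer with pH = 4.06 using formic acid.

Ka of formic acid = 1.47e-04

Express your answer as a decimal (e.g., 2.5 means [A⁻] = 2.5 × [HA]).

pKa = -log(1.47e-04) = 3.8327. pH = pKa + log([A⁻]/[HA]), so log([A⁻]/[HA]) = pH − pKa = 4.06 − 3.8327 = 0.2273. [A⁻]/[HA] = 10^(0.2273) = 1.69

[A⁻]/[HA] = 1.69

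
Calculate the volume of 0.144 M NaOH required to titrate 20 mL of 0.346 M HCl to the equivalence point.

At equivalence: moles acid = moles base. moles HCl = 0.346 × 20/1000 = 0.00692 mol. V_base = moles / 0.144 × 1000 = 48.1 mL.

V_{base} = 48.1 mL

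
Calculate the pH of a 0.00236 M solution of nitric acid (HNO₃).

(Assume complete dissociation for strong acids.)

[H⁺] = 0.00236 M for strong acid. pH = -log[H⁺] = -log(0.00236)

pH = 2.63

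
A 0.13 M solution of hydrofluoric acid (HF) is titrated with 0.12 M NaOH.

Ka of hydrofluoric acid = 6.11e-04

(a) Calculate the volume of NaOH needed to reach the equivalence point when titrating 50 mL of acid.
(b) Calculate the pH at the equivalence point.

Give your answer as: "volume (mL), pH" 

moles acid = 0.13 × 50/1000 = 0.0065 mol; V_base = moles/0.12 × 1000 = 54.2 mL. At equivalence only the conjugate base is present: [A⁻] = 0.0065/0.104 = 6.2400e-02 M. Kb = Kw/Ka = 1.64e-11; [OH⁻] = √(Kb × [A⁻]) = 1.0106e-06; pOH = 6.00; pH = 14 - pOH = 8.00.

V = 54.2 mL, pH = 8.00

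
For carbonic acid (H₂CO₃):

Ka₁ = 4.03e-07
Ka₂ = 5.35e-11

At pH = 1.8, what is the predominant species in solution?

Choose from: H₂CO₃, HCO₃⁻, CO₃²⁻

pKa₁ = 6.39, pKa₂ = 10.27. For a polyprotic acid the predominant species crosses at each pKa: below pKa_n the protonated form dominates, above it the deprotonated form does. At pH = 1.8, the predominant species is H₂CO₃.

H₂CO₃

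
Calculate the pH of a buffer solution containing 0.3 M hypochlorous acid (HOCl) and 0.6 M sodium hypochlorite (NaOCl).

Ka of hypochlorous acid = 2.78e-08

pKa = -log(2.78e-08) = 7.56. pH = pKa + log([A⁻]/[HA]) = 7.56 + log(0.6/0.3)

pH = 7.86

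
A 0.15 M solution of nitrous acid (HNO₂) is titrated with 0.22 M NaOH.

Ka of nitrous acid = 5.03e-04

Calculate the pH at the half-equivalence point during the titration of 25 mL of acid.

At half-equivalence [HA] = [A⁻], so Henderson-Hasselbalch gives pH = pKa = -log(5.03e-04) = 3.30.

pH = pKa = 3.30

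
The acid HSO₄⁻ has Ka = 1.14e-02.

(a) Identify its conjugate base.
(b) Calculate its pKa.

(a) The conjugate base is formed by removing one H⁺ from HSO₄⁻, giving SO₄²⁻. (b) pKa = -log(Ka) = -log(1.14e-02) = 1.94.

Conjugate base: SO₄²⁻; pK_a = 1.94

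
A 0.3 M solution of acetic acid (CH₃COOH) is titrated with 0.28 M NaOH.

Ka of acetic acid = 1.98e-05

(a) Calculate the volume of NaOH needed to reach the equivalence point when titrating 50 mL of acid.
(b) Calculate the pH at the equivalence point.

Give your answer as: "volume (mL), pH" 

moles acid = 0.3 × 50/1000 = 0.015 mol; V_base = moles/0.28 × 1000 = 53.6 mL. At equivalence only the conjugate base is present: [A⁻] = 0.015/0.104 = 1.4483e-01 M. Kb = Kw/Ka = 5.05e-10; [OH⁻] = √(Kb × [A⁻]) = 8.5525e-06; pOH = 5.07; pH = 14 - pOH = 8.93.

V = 53.6 mL, pH = 8.93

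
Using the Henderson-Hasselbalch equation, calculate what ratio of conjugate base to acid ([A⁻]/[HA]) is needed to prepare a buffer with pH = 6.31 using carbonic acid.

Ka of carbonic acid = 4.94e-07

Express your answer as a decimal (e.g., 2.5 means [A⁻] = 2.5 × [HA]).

pKa = -log(4.94e-07) = 6.3063. pH = pKa + log([A⁻]/[HA]), so log([A⁻]/[HA]) = pH − pKa = 6.31 − 6.3063 = 0.0037. [A⁻]/[HA] = 10^(0.0037) = 1.01

[A⁻]/[HA] = 1.01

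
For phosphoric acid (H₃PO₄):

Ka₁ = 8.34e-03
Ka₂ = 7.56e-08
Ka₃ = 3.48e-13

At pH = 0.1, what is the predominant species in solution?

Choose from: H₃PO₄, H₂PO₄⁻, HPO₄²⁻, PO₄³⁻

pKa₁ = 2.08, pKa₂ = 7.12, pKa₃ = 12.46. For a polyprotic acid the predominant species crosses at each pKa: below pKa_n the protonated form dominates, above it the deprotonated form does. At pH = 0.1, the predominant species is H₃PO₄.

H₃PO₄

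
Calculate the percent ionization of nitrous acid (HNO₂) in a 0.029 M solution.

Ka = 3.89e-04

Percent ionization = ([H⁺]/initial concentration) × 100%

Using Ka equilibrium: x² + Ka×x - Ka×C = 0. Solving: [H⁺] = 3.1698e-03. Percent = (3.1698e-03/0.029) × 100

Percent ionization = 10.9%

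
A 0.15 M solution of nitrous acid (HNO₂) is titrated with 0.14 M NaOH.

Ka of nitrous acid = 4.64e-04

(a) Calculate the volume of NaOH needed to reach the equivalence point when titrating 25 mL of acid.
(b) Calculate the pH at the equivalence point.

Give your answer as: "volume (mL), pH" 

moles acid = 0.15 × 25/1000 = 0.00375 mol; V_base = moles/0.14 × 1000 = 26.8 mL. At equivalence only the conjugate base is present: [A⁻] = 0.00375/0.052 = 7.2414e-02 M. Kb = Kw/Ka = 2.16e-11; [OH⁻] = √(Kb × [A⁻]) = 1.2493e-06; pOH = 5.90; pH = 14 - pOH = 8.10.

V = 26.8 mL, pH = 8.10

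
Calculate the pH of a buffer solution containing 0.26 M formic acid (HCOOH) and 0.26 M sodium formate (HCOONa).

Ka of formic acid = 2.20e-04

pKa = -log(2.20e-04) = 3.66. pH = pKa + log([A⁻]/[HA]) = 3.66 + log(0.26/0.26)

pH = 3.66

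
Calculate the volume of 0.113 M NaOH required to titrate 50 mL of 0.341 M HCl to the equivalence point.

At equivalence: moles acid = moles base. moles HCl = 0.341 × 50/1000 = 0.01705 mol. V_base = moles / 0.113 × 1000 = 150.9 mL.

V_{base} = 150.9 mL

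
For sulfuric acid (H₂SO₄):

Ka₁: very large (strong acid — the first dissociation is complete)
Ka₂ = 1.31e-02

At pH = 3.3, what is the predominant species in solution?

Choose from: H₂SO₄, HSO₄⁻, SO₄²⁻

The first dissociation is complete, so H₂SO₄ itself is never the predominant species in water; pKa₂ = -log(1.31e-02) = 1.88. For a polyprotic acid the predominant species crosses at each pKa: below pKa_n the protonated form dominates, above it the deprotonated form does. At pH = 3.3, the predominant species is SO₄²⁻.

SO₄²⁻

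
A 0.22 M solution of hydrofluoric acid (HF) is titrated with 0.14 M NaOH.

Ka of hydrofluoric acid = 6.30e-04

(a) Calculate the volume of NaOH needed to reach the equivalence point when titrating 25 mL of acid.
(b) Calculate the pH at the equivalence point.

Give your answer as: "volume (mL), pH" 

moles acid = 0.22 × 25/1000 = 0.0055 mol; V_base = moles/0.14 × 1000 = 39.3 mL. At equivalence only the conjugate base is present: [A⁻] = 0.0055/0.064 = 8.5556e-02 M. Kb = Kw/Ka = 1.59e-11; [OH⁻] = √(Kb × [A⁻]) = 1.1653e-06; pOH = 5.93; pH = 14 - pOH = 8.07.

V = 39.3 mL, pH = 8.07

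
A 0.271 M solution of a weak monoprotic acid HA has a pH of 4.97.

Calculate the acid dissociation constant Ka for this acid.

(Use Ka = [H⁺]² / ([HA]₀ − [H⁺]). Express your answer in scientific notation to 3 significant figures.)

[H⁺] = 10^(−pH) = 10^(−4.97) = 1.072e-05 M. For HA ⇌ H⁺ + A⁻, Ka = [H⁺][A⁻]/[HA] = [H⁺]² / ([HA]₀ − [H⁺]) = (1.072e-05)² / (0.271 − 1.072e-05) = 4.24e-10.

K_a = 4.24e-10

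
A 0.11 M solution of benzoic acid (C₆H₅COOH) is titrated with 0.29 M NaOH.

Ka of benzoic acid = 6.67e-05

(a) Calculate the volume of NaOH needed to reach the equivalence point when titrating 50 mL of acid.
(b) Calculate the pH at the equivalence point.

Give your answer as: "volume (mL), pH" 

moles acid = 0.11 × 50/1000 = 0.0055 mol; V_base = moles/0.29 × 1000 = 19.0 mL. At equivalence only the conjugate base is present: [A⁻] = 0.0055/0.069 = 7.9750e-02 M. Kb = Kw/Ka = 1.50e-10; [OH⁻] = √(Kb × [A⁻]) = 3.4578e-06; pOH = 5.46; pH = 14 - pOH = 8.54.

V = 19.0 mL, pH = 8.54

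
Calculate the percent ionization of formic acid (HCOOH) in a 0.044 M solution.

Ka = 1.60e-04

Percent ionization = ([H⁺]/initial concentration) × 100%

Using Ka equilibrium: x² + Ka×x - Ka×C = 0. Solving: [H⁺] = 2.5745e-03. Percent = (2.5745e-03/0.044) × 100

Percent ionization = 5.85%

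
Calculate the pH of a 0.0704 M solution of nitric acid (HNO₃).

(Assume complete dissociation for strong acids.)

[H⁺] = 0.0704 M for strong acid. pH = -log[H⁺] = -log(0.0704)

pH = 1.15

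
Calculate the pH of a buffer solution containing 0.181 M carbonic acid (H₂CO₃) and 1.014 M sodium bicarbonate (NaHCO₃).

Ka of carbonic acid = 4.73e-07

pKa = -log(4.73e-07) = 6.33. pH = pKa + log([A⁻]/[HA]) = 6.33 + log(1.014/0.181)

pH = 7.07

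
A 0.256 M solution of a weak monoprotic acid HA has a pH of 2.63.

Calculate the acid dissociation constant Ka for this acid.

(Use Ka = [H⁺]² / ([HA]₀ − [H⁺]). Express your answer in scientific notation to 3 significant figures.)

[H⁺] = 10^(−pH) = 10^(−2.63) = 2.344e-03 M. For HA ⇌ H⁺ + A⁻, Ka = [H⁺][A⁻]/[HA] = [H⁺]² / ([HA]₀ − [H⁺]) = (2.344e-03)² / (0.256 − 2.344e-03) = 2.17e-05.

K_a = 2.17e-05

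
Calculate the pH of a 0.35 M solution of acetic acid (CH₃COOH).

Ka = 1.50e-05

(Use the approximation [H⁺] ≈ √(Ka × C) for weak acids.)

[H⁺] = √(Ka × C) = √(1.50e-05 × 0.35) = 2.2913e-03. pH = -log(2.2913e-03)

pH = 2.64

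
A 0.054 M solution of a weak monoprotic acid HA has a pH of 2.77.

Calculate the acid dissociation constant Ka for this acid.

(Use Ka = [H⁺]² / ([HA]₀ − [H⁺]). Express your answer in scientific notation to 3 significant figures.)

[H⁺] = 10^(−pH) = 10^(−2.77) = 1.698e-03 M. For HA ⇌ H⁺ + A⁻, Ka = [H⁺][A⁻]/[HA] = [H⁺]² / ([HA]₀ − [H⁺]) = (1.698e-03)² / (0.054 − 1.698e-03) = 5.51e-05.

K_a = 5.51e-05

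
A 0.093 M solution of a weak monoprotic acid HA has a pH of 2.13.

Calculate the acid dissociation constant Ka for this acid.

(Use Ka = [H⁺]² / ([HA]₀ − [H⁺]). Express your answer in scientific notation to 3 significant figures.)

[H⁺] = 10^(−pH) = 10^(−2.13) = 7.413e-03 M. For HA ⇌ H⁺ + A⁻, Ka = [H⁺][A⁻]/[HA] = [H⁺]² / ([HA]₀ − [H⁺]) = (7.413e-03)² / (0.093 − 7.413e-03) = 6.42e-04.

K_a = 6.42e-04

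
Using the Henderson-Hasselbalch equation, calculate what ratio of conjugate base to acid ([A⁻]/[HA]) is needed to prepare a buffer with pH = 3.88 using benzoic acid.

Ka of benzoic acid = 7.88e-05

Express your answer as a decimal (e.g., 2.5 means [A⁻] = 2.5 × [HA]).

pKa = -log(7.88e-05) = 4.1035. pH = pKa + log([A⁻]/[HA]), so log([A⁻]/[HA]) = pH − pKa = 3.88 − 4.1035 = -0.2235. [A⁻]/[HA] = 10^(-0.2235) = 0.598

[A⁻]/[HA] = 0.598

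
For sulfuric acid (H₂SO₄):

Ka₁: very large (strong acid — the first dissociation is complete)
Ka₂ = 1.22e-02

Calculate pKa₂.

pKa₂ = -log(Ka₂) = -log(1.22e-02) = 1.91.

pK_{a2} = 1.91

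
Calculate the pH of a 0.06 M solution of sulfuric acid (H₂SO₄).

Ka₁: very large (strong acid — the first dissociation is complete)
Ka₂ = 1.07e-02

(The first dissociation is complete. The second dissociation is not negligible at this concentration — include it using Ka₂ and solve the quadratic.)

First dissociation is complete: [H⁺]₀ = [HSO₄⁻]₀ = C = 0.06 M. Second dissociation HSO₄⁻ ⇌ H⁺ + SO₄²⁻: let x = [SO₄²⁻]. Ka₂ = (C + x)·x / (C − x) = 1.07e-02 → x² + (C + Ka₂)·x − Ka₂·C = 0 → x² + 0.07070·x − 6.420e-04 = 0. x = (−0.07070 + √(0.07070² + 4 × 6.420e-04)) / 2 = 8.1428e-03 M. [H⁺] = C + x = 0.06 + 8.1428e-03 = 6.8143e-02 M. pH = -log(6.8143e-02) = 1.17.

pH = 1.17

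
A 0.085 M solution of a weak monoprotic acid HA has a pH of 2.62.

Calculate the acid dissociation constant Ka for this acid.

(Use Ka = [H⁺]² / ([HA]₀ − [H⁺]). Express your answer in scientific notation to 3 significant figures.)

[H⁺] = 10^(−pH) = 10^(−2.62) = 2.399e-03 M. For HA ⇌ H⁺ + A⁻, Ka = [H⁺][A⁻]/[HA] = [H⁺]² / ([HA]₀ − [H⁺]) = (2.399e-03)² / (0.085 − 2.399e-03) = 6.97e-05.

K_a = 6.97e-05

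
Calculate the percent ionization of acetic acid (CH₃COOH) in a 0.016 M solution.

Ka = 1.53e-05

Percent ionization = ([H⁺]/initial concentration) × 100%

Using Ka equilibrium: x² + Ka×x - Ka×C = 0. Solving: [H⁺] = 4.8718e-04. Percent = (4.8718e-04/0.016) × 100

Percent ionization = 3.04%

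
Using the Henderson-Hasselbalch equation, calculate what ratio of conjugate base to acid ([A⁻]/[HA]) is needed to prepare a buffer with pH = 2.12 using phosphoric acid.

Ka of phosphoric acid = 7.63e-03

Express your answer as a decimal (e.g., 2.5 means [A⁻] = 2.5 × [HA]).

pKa = -log(7.63e-03) = 2.1175. pH = pKa + log([A⁻]/[HA]), so log([A⁻]/[HA]) = pH − pKa = 2.12 − 2.1175 = 0.0025. [A⁻]/[HA] = 10^(0.0025) = 1.01

[A⁻]/[HA] = 1.01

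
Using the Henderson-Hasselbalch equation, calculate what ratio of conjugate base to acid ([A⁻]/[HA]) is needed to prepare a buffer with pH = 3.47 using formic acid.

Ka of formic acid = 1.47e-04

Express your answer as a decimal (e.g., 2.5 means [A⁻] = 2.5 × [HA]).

pKa = -log(1.47e-04) = 3.8327. pH = pKa + log([A⁻]/[HA]), so log([A⁻]/[HA]) = pH − pKa = 3.47 − 3.8327 = -0.3627. [A⁻]/[HA] = 10^(-0.3627) = 0.434

[A⁻]/[HA] = 0.434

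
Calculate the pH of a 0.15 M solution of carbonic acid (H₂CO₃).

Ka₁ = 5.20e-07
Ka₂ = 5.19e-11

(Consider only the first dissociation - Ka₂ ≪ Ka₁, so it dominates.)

First dissociation dominates. From Ka₁ = [H⁺][HA⁻]/[H₂A], x² + Ka₁·x − Ka₁·C = 0 with C = 0.15 M and Ka₁ = 5.20e-07. Solving: [H⁺] = (−Ka₁ + √(Ka₁² + 4·Ka₁·C)) / 2 = 2.7902e-04 M. pH = -log(2.7902e-04) = 3.55.

pH = 3.55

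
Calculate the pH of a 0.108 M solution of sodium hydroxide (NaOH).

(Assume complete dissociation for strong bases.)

[OH⁻] = 0.108 M for strong base. pOH = -log[OH⁻] = 0.97, pH = 14 - pOH

pH = 13.03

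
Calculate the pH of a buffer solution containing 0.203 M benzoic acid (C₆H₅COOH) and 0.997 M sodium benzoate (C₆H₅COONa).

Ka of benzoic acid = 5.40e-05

pKa = -log(5.40e-05) = 4.27. pH = pKa + log([A⁻]/[HA]) = 4.27 + log(0.997/0.203)

pH = 4.96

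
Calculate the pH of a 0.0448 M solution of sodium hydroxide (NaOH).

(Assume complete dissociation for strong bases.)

[OH⁻] = 0.0448 M for strong base. pOH = -log[OH⁻] = 1.35, pH = 14 - pOH

pH = 12.65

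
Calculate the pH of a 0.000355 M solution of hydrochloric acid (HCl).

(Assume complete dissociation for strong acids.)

[H⁺] = 0.000355 M for strong acid. pH = -log[H⁺] = -log(0.000355)

pH = 3.45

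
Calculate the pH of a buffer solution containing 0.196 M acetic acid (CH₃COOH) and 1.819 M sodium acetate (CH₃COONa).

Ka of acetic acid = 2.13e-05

pKa = -log(2.13e-05) = 4.67. pH = pKa + log([A⁻]/[HA]) = 4.67 + log(1.819/0.196)

pH = 5.64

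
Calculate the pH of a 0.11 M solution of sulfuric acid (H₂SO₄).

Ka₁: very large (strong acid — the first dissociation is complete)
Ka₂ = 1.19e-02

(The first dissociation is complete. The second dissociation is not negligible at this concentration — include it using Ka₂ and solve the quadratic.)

First dissociation is complete: [H⁺]₀ = [HSO₄⁻]₀ = C = 0.11 M. Second dissociation HSO₄⁻ ⇌ H⁺ + SO₄²⁻: let x = [SO₄²⁻]. Ka₂ = (C + x)·x / (C − x) = 1.19e-02 → x² + (C + Ka₂)·x − Ka₂·C = 0 → x² + 0.12190·x − 1.309e-03 = 0. x = (−0.12190 + √(0.12190² + 4 × 1.309e-03)) / 2 = 9.9295e-03 M. [H⁺] = C + x = 0.11 + 9.9295e-03 = 1.1993e-01 M. pH = -log(1.1993e-01) = 0.92.

pH = 0.92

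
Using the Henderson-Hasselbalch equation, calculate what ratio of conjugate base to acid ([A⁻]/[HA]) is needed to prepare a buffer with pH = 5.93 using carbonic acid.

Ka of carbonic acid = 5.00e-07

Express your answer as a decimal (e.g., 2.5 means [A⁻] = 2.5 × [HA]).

pKa = -log(5.00e-07) = 6.3010. pH = pKa + log([A⁻]/[HA]), so log([A⁻]/[HA]) = pH − pKa = 5.93 − 6.3010 = -0.3710. [A⁻]/[HA] = 10^(-0.3710) = 0.426

[A⁻]/[HA] = 0.426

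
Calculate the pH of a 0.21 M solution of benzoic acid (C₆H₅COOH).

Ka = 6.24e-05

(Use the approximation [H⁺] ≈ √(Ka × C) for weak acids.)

[H⁺] = √(Ka × C) = √(6.24e-05 × 0.21) = 3.6199e-03. pH = -log(3.6199e-03)

pH = 2.44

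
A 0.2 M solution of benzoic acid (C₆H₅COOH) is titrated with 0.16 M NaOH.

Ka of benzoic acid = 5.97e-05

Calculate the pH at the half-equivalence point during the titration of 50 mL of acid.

At half-equivalence [HA] = [A⁻], so Henderson-Hasselbalch gives pH = pKa = -log(5.97e-05) = 4.22.

pH = pKa = 4.22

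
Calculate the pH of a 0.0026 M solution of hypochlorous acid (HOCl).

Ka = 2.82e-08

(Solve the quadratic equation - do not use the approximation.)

x² + Ka×x - Ka×C = 0. Using quadratic formula: [H⁺] = 8.5486e-06

pH = 5.07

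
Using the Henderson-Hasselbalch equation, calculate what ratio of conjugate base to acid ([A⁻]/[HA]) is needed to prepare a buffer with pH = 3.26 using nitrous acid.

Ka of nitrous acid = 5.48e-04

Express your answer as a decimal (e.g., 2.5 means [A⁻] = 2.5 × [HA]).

pKa = -log(5.48e-04) = 3.2612. pH = pKa + log([A⁻]/[HA]), so log([A⁻]/[HA]) = pH − pKa = 3.26 − 3.2612 = -0.0012. [A⁻]/[HA] = 10^(-0.0012) = 0.997

[A⁻]/[HA] = 0.997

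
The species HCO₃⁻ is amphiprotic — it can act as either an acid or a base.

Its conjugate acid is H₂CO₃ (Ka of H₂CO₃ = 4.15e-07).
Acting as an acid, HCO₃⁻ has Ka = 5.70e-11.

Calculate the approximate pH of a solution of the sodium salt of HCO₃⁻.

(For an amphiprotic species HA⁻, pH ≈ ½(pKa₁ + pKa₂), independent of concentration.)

pKa₁ = -log(4.15e-07) = 6.38; pKa₂ = -log(5.70e-11) = 10.24. For an amphiprotic species, pH ≈ ½(pKa₁ + pKa₂) = ½(6.38 + 10.24) = 8.31.

pH = 8.31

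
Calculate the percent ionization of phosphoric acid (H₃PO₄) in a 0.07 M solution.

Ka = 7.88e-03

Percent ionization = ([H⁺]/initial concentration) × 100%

Using Ka equilibrium: x² + Ka×x - Ka×C = 0. Solving: [H⁺] = 1.9874e-02. Percent = (1.9874e-02/0.07) × 100

Percent ionization = 28.4%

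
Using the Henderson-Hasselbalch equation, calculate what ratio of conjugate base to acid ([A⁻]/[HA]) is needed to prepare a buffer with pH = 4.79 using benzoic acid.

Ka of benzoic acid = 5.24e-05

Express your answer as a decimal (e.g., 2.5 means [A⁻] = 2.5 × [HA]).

pKa = -log(5.24e-05) = 4.2807. pH = pKa + log([A⁻]/[HA]), so log([A⁻]/[HA]) = pH − pKa = 4.79 − 4.2807 = 0.5093. [A⁻]/[HA] = 10^(0.5093) = 3.23

[A⁻]/[HA] = 3.23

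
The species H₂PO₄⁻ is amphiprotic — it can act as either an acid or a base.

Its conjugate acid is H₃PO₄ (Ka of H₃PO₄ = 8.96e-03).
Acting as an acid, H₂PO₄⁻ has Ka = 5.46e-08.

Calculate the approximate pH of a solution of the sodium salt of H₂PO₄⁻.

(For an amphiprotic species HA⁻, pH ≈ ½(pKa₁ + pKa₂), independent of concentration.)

pKa₁ = -log(8.96e-03) = 2.05; pKa₂ = -log(5.46e-08) = 7.26. For an amphiprotic species, pH ≈ ½(pKa₁ + pKa₂) = ½(2.05 + 7.26) = 4.66.

pH = 4.66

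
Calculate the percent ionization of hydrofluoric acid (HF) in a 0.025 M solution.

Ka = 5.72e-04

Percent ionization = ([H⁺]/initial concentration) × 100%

Using Ka equilibrium: x² + Ka×x - Ka×C = 0. Solving: [H⁺] = 3.5063e-03. Percent = (3.5063e-03/0.025) × 100

Percent ionization = 14%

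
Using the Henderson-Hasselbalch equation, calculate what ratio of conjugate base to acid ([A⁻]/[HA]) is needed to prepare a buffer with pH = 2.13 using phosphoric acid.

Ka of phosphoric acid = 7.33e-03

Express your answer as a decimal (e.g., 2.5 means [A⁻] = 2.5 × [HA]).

pKa = -log(7.33e-03) = 2.1349. pH = pKa + log([A⁻]/[HA]), so log([A⁻]/[HA]) = pH − pKa = 2.13 − 2.1349 = -0.0049. [A⁻]/[HA] = 10^(-0.0049) = 0.989

[A⁻]/[HA] = 0.989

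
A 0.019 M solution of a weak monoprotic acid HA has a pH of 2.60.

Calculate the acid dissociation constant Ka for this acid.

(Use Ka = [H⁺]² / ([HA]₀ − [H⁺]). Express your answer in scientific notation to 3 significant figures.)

[H⁺] = 10^(−pH) = 10^(−2.60) = 2.512e-03 M. For HA ⇌ H⁺ + A⁻, Ka = [H⁺][A⁻]/[HA] = [H⁺]² / ([HA]₀ − [H⁺]) = (2.512e-03)² / (0.019 − 2.512e-03) = 3.83e-04.

K_a = 3.83e-04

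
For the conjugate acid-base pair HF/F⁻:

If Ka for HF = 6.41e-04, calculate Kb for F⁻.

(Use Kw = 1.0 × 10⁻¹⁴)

For a conjugate pair Ka × Kb = Kw, so Kb = Kw/Ka = 1.0 × 10⁻¹⁴ / 6.41e-04 = 1.56e-11.

K_b = 1.56e-11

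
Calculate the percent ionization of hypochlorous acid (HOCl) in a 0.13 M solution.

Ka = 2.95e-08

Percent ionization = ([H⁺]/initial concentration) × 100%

Using Ka equilibrium: x² + Ka×x - Ka×C = 0. Solving: [H⁺] = 6.1913e-05. Percent = (6.1913e-05/0.13) × 100

Percent ionization = 0.0476%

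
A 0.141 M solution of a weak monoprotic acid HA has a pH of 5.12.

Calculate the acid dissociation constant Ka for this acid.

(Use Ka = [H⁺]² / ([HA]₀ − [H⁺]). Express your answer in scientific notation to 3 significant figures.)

[H⁺] = 10^(−pH) = 10^(−5.12) = 7.586e-06 M. For HA ⇌ H⁺ + A⁻, Ka = [H⁺][A⁻]/[HA] = [H⁺]² / ([HA]₀ − [H⁺]) = (7.586e-06)² / (0.141 − 7.586e-06) = 4.08e-10.

K_a = 4.08e-10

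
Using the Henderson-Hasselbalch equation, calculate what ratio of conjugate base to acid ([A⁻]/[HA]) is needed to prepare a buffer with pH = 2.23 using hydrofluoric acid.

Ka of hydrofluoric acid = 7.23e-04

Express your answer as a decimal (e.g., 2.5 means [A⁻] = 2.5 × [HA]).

pKa = -log(7.23e-04) = 3.1409. pH = pKa + log([A⁻]/[HA]), so log([A⁻]/[HA]) = pH − pKa = 2.23 − 3.1409 = -0.9109. [A⁻]/[HA] = 10^(-0.9109) = 0.123

[A⁻]/[HA] = 0.123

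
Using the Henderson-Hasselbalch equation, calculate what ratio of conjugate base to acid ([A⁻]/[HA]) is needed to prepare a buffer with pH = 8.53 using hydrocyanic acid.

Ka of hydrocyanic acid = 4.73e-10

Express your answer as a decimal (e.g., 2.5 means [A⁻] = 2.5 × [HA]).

pKa = -log(4.73e-10) = 9.3251. pH = pKa + log([A⁻]/[HA]), so log([A⁻]/[HA]) = pH − pKa = 8.53 − 9.3251 = -0.7951. [A⁻]/[HA] = 10^(-0.7951) = 0.160

[A⁻]/[HA] = 0.160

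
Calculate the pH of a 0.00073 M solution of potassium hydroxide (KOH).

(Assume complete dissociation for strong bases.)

[OH⁻] = 0.00073 M for strong base. pOH = -log[OH⁻] = 3.14, pH = 14 - pOH

pH = 10.86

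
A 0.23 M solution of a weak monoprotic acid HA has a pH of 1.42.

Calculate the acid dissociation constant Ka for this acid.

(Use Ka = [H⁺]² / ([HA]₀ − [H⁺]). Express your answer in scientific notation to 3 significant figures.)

[H⁺] = 10^(−pH) = 10^(−1.42) = 3.802e-02 M. For HA ⇌ H⁺ + A⁻, Ka = [H⁺][A⁻]/[HA] = [H⁺]² / ([HA]₀ − [H⁺]) = (3.802e-02)² / (0.23 − 3.802e-02) = 7.53e-03.

K_a = 7.53e-03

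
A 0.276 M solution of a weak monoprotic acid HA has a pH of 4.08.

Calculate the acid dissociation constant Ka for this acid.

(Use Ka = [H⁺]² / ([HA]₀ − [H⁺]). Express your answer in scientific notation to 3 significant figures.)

[H⁺] = 10^(−pH) = 10^(−4.08) = 8.318e-05 M. For HA ⇌ H⁺ + A⁻, Ka = [H⁺][A⁻]/[HA] = [H⁺]² / ([HA]₀ − [H⁺]) = (8.318e-05)² / (0.276 − 8.318e-05) = 2.51e-08.

K_a = 2.51e-08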